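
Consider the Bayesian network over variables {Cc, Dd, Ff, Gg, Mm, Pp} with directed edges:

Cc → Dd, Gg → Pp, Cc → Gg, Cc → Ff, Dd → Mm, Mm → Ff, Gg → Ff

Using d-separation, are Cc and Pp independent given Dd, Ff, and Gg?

We examine all 3 paths between Cc and Pp:
Path 1: Cc → Ff ← Gg → Pp
  Gg is a fork here and Gg is conditioned on, so the path is blocked at Gg.
Path 2: Cc → Gg → Pp
  Gg is a chain here and Gg is conditioned on, so the path is blocked at Gg.
Path 3: Cc → Dd → Mm → Ff ← Gg → Pp
  Dd is a chain here and Dd is conditioned on, so the path is blocked at Dd.
All paths are blocked; Cc ⊥ Pp | {Dd, Ff, Gg} holds.

Yes — Cc and Pp are d-separated given {Dd, Ff, Gg}.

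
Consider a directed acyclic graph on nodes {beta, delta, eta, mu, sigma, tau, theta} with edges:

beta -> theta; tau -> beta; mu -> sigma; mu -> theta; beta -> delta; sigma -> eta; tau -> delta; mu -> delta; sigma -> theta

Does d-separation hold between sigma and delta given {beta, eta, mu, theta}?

Yes

We examine all 6 paths between sigma and delta:
  1. sigma → theta ← mu → delta — theta:collider[open]; mu:fork[blocks] ⇒ blocked
  2. sigma → theta ← beta → delta — theta:collider[open]; beta:fork[blocks] ⇒ blocked
  3. sigma → theta ← beta ← tau → delta — theta:collider[open]; beta:chain[blocks]; tau:fork[open] ⇒ blocked
  4. sigma ← mu → theta ← beta → delta — mu:fork[blocks]; theta:collider[open]; beta:fork[blocks] ⇒ blocked
  5. sigma ← mu → theta ← beta ← tau → delta — mu:fork[blocks]; theta:collider[open]; beta:chain[blocks]; tau:fork[open] ⇒ blocked
  6. sigma ← mu → delta — mu:fork[blocks] ⇒ blocked
Since every path is blocked, d-separation holds.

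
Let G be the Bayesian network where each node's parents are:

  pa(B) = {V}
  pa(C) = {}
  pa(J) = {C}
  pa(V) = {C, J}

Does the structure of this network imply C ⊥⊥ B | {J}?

We examine all 2 paths between C and B:
  1. C → J → V → B — J:chain[blocks]; V:chain[open] ⇒ blocked
  2. C → V → B — V:chain[open] ⇒ active
At least one path is unblocked, so d-separation fails.

No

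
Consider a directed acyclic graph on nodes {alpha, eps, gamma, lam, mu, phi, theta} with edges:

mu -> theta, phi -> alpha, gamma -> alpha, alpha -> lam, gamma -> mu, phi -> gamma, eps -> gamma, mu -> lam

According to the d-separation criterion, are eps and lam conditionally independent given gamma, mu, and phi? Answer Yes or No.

Yes

There are 3 undirected paths between eps and lam; checking each against the conditioning set {gamma, mu, phi}:
Path 1: eps → gamma → alpha → lam
  gamma is a chain here and gamma is conditioned on, so the path is blocked at gamma.
Path 2: eps → gamma ← phi → alpha → lam
  phi is a fork here and phi is conditioned on, so the path is blocked at phi.
Path 3: eps → gamma → mu → lam
  gamma is a chain here and gamma is conditioned on, so the path is blocked at gamma.
All paths are blocked; eps ⊥ lam | {gamma, mu, phi} holds.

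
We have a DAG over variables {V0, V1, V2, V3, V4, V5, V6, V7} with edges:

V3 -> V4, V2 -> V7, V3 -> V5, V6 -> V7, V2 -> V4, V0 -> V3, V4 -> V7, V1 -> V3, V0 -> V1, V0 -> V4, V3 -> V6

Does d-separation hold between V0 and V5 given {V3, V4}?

Yes — V0 and V5 are d-separated given {V3, V4}.

There are 5 undirected paths between V0 and V5; checking each against the conditioning set {V3, V4}:
Path 1: V0 → V1 → V3 → V5
  V3 is a chain here and V3 is conditioned on, so the path is blocked at V3.
Path 2: V0 → V4 ← V2 → V7 ← V6 ← V3 → V5
  V7 is a collider here and neither V7 nor any of its descendants is conditioned on, so the collider stays closed — the path is blocked at V7.
Path 3: V0 → V4 ← V3 → V5
  V3 is a fork here and V3 is conditioned on, so the path is blocked at V3.
Path 4: V0 → V4 → V7 ← V6 ← V3 → V5
  V4 is a chain here and V4 is conditioned on, so the path is blocked at V4.
Path 5: V0 → V3 → V5
  V3 is a chain here and V3 is conditioned on, so the path is blocked at V3.
Since every path is blocked, d-separation holds.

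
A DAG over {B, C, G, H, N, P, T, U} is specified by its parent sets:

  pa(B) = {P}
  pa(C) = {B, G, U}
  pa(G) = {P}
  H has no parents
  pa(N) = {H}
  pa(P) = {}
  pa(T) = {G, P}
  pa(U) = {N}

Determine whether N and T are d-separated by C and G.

No — N and T are not d-separated given {C, G}.

4 paths connect N and T; each must be blocked for d-separation to hold:
  1. N → U → C ← G ← P → T — U:chain[open]; C:collider[open]; G:chain[blocks]; P:fork[open] ⇒ blocked
  2. N → U → C ← G → T — U:chain[open]; C:collider[open]; G:fork[blocks] ⇒ blocked
  3. N → U → C ← B ← P → G → T — U:chain[open]; C:collider[open]; B:chain[open]; P:fork[open]; G:chain[blocks] ⇒ blocked
  4. N → U → C ← B ← P → T — U:chain[open]; C:collider[open]; B:chain[open]; P:fork[open] ⇒ active
Since the path N → U → C ← B ← P → T is active, N and T are not d-separated given {C, G}.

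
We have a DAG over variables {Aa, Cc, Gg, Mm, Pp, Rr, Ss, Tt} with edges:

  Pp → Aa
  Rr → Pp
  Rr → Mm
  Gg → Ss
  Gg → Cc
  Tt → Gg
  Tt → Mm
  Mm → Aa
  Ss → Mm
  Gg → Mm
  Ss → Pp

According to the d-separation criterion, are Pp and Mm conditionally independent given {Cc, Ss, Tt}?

No

Enumerating the 5 paths from Pp to Mm and testing each for blocking by {Cc, Ss, Tt}:
Path 1: Pp ← Rr → Mm
  Rr is a fork and Rr is not conditioned on — no node blocks this path, so it is active.
Path 2: Pp ← Ss → Mm
  Ss is a fork here and Ss is conditioned on, so the path is blocked at Ss.
Path 3: Pp ← Ss ← Gg → Mm
  Ss is a chain here and Ss is conditioned on, so the path is blocked at Ss.
Path 4: Pp ← Ss ← Gg ← Tt → Mm
  Ss is a chain here and Ss is conditioned on, so the path is blocked at Ss.
Path 5: Pp → Aa ← Mm
  Aa is a collider here and neither Aa nor any of its descendants is conditioned on, so the collider stays closed — the path is blocked at Aa.
At least one path is unblocked, so d-separation fails.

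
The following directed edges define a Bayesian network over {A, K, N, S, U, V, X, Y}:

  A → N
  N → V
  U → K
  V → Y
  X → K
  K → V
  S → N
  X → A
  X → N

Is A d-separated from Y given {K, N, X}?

4 paths connect A and Y; each must be blocked for d-separation to hold:
  1. A ← X → K → V → Y — X:fork[blocks]; K:chain[blocks]; V:chain[open] ⇒ blocked
  2. A ← X → N → V → Y — X:fork[blocks]; N:chain[blocks]; V:chain[open] ⇒ blocked
  3. A → N ← X → K → V → Y — N:collider[open]; X:fork[blocks]; K:chain[blocks]; V:chain[open] ⇒ blocked
  4. A → N → V → Y — N:chain[blocks]; V:chain[open] ⇒ blocked
Every path is blocked, so A and Y are d-separated given {K, N, X}.

Yes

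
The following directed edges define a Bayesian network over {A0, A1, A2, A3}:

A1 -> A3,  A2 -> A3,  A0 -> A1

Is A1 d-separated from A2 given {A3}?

There is one path between A1 and A2:
  1. A1 → A3 ← A2 — A3:collider[open] ⇒ active
Because an active path exists, A1 and A2 are not d-separated.

No — A1 and A2 are not d-separated given {A3}.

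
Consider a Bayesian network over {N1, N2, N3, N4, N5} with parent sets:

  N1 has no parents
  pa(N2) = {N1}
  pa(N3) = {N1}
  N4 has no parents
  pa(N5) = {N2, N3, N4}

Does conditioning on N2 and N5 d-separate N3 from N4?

No

There are 2 undirected paths between N3 and N4; checking each against the conditioning set {N2, N5}:
  1. N3 ← N1 → N2 → N5 ← N4 — N1:fork[open]; N2:chain[blocks]; N5:collider[open] ⇒ blocked
  2. N3 → N5 ← N4 — N5:collider[open] ⇒ active
At least one path is unblocked, so d-separation fails.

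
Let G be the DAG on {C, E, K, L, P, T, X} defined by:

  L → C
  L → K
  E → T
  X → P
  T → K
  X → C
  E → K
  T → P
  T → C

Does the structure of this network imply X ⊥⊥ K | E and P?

No — X and K are not d-separated given {E, P}.

Enumerating the 6 paths from X to K and testing each for blocking by {E, P}:
  1. X → C ← L → K — C:collider[blocks]; L:fork[open] ⇒ blocked
  2. X → C ← T → K — C:collider[blocks]; T:fork[open] ⇒ blocked
  3. X → C ← T ← E → K — C:collider[blocks]; T:chain[open]; E:fork[blocks] ⇒ blocked
  4. X → P ← T → K — P:collider[open]; T:fork[open] ⇒ active
  5. X → P ← T ← E → K — P:collider[open]; T:chain[open]; E:fork[blocks] ⇒ blocked
  6. X → P ← T → C ← L → K — P:collider[open]; T:fork[open]; C:collider[blocks]; L:fork[open] ⇒ blocked
Since the path X → P ← T → K is active, X and K are not d-separated given {E, P}.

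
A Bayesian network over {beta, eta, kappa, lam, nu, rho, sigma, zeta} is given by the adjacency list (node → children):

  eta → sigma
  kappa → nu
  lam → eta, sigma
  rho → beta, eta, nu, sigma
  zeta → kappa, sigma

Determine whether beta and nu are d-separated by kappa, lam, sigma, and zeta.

We examine all 4 paths between beta and nu:
Path 1: beta ← rho → sigma ← zeta → kappa → nu
  zeta is a fork here and zeta is conditioned on, so the path is blocked at zeta.
Path 2: beta ← rho → eta → sigma ← zeta → kappa → nu
  zeta is a fork here and zeta is conditioned on, so the path is blocked at zeta.
Path 3: beta ← rho → eta ← lam → sigma ← zeta → kappa → nu
  lam is a fork here and lam is conditioned on, so the path is blocked at lam.
Path 4: beta ← rho → nu
  rho is a fork and rho is not conditioned on — no node blocks this path, so it is active.
Since the path beta ← rho → nu is active, beta and nu are not d-separated given {kappa, lam, sigma, zeta}.

No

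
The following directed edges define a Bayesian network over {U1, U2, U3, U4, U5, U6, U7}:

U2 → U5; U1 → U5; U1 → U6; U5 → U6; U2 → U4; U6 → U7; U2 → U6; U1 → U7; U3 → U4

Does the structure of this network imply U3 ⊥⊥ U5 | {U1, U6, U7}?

Yes

Enumerating the 4 paths from U3 to U5 and testing each for blocking by {U1, U6, U7}:
  1. U3 → U4 ← U2 → U5 — U4:collider[blocks]; U2:fork[open] ⇒ blocked
  2. U3 → U4 ← U2 → U6 ← U1 → U5 — U4:collider[blocks]; U2:fork[open]; U6:collider[open]; U1:fork[blocks] ⇒ blocked
  3. U3 → U4 ← U2 → U6 ← U5 — U4:collider[blocks]; U2:fork[open]; U6:collider[open] ⇒ blocked
  4. U3 → U4 ← U2 → U6 → U7 ← U1 → U5 — U4:collider[blocks]; U2:fork[open]; U6:chain[blocks]; U7:collider[open]; U1:fork[blocks] ⇒ blocked
All paths are blocked; U3 ⊥ U5 | {U1, U6, U7} holds.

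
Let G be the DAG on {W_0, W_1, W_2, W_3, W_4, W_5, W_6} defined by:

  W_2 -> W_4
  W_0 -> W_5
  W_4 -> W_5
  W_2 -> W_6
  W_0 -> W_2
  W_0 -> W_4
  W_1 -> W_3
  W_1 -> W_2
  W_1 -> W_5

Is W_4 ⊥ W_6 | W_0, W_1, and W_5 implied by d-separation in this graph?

No — W_4 and W_6 are not d-separated given {W_0, W_1, W_5}.

Enumerating the 5 paths from W_4 to W_6 and testing each for blocking by {W_0, W_1, W_5}:
  1. W_4 ← W_2 → W_6 — W_2:fork[open] ⇒ active
  2. W_4 → W_5 ← W_0 → W_2 → W_6 — W_5:collider[open]; W_0:fork[blocks]; W_2:chain[open] ⇒ blocked
  3. W_4 → W_5 ← W_1 → W_2 → W_6 — W_5:collider[open]; W_1:fork[blocks]; W_2:chain[open] ⇒ blocked
  4. W_4 ← W_0 → W_2 → W_6 — W_0:fork[blocks]; W_2:chain[open] ⇒ blocked
  5. W_4 ← W_0 → W_5 ← W_1 → W_2 → W_6 — W_0:fork[blocks]; W_5:collider[open]; W_1:fork[blocks]; W_2:chain[open] ⇒ blocked
At least one path is unblocked, so d-separation fails.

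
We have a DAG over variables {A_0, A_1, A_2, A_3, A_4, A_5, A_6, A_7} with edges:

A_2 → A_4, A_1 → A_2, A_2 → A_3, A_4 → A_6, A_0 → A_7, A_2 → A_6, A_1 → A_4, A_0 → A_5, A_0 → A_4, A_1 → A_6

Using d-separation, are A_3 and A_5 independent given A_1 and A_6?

5 paths connect A_3 and A_5; each must be blocked for d-separation to hold:
Path 1: A_3 ← A_2 ← A_1 → A_6 ← A_4 ← A_0 → A_5
  A_1 is a fork here and A_1 is conditioned on, so the path is blocked at A_1.
Path 2: A_3 ← A_2 ← A_1 → A_4 ← A_0 → A_5
  A_1 is a fork here and A_1 is conditioned on, so the path is blocked at A_1.
Path 3: A_3 ← A_2 → A_6 ← A_1 → A_4 ← A_0 → A_5
  A_1 is a fork here and A_1 is conditioned on, so the path is blocked at A_1.
Path 4: A_3 ← A_2 → A_6 ← A_4 ← A_0 → A_5
  A_2 is a fork and A_2 is not conditioned on; A_6 is a collider and A_6 is conditioned on, which opens it; A_4 is a chain and A_4 is not conditioned on; A_0 is a fork and A_0 is not conditioned on — no node blocks this path, so it is active.
Path 5: A_3 ← A_2 → A_4 ← A_0 → A_5
  A_2 is a fork and A_2 is not conditioned on; A_4 is a collider and its descendant A_6 is conditioned on, which opens it; A_0 is a fork and A_0 is not conditioned on — no node blocks this path, so it is active.
Since the path A_3 ← A_2 → A_6 ← A_4 ← A_0 → A_5 is active, A_3 and A_5 are not d-separated given {A_1, A_6}.

No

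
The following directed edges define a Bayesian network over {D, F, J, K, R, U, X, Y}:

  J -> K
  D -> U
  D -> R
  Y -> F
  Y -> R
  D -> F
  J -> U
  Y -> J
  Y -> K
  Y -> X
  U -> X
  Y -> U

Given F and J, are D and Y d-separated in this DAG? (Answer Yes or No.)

We examine all 6 paths between D and Y:
Path 1: D → U ← Y
  U is a collider here and neither U nor any of its descendants is conditioned on, so the collider stays closed — the path is blocked at U.
Path 2: D → U ← J → K ← Y
  U is a collider here and neither U nor any of its descendants is conditioned on, so the collider stays closed — the path is blocked at U.
Path 3: D → U ← J ← Y
  U is a collider here and neither U nor any of its descendants is conditioned on, so the collider stays closed — the path is blocked at U.
Path 4: D → U → X ← Y
  X is a collider here and neither X nor any of its descendants is conditioned on, so the collider stays closed — the path is blocked at X.
Path 5: D → F ← Y
  F is a collider and F is conditioned on, which opens it — no node blocks this path, so it is active.
Path 6: D → R ← Y
  R is a collider here and neither R nor any of its descendants is conditioned on, so the collider stays closed — the path is blocked at R.
Because an active path exists, D and Y are not d-separated.

No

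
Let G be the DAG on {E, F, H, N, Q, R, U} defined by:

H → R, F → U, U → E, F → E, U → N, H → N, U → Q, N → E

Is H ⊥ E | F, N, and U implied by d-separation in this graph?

There are 3 undirected paths between H and E; checking each against the conditioning set {F, N, U}:
  1. H → N ← U → E — N:collider[open]; U:fork[blocks] ⇒ blocked
  2. H → N ← U ← F → E — N:collider[open]; U:chain[blocks]; F:fork[blocks] ⇒ blocked
  3. H → N → E — N:chain[blocks] ⇒ blocked
All paths are blocked; H ⊥ E | {F, N, U} holds.

Yes — H and E are d-separated given {F, N, U}.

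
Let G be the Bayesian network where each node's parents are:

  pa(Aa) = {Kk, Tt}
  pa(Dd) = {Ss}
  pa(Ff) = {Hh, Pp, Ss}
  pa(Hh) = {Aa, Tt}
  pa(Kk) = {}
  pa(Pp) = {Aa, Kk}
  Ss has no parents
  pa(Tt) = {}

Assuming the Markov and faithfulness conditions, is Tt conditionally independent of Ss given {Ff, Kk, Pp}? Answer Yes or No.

No

Enumerating the 6 paths from Tt to Ss and testing each for blocking by {Ff, Kk, Pp}:
Path 1: Tt → Aa → Hh → Ff ← Ss
  Aa is a chain and Aa is not conditioned on; Hh is a chain and Hh is not conditioned on; Ff is a collider and Ff is conditioned on, which opens it — no node blocks this path, so it is active.
Path 2: Tt → Aa → Pp → Ff ← Ss
  Pp is a chain here and Pp is conditioned on, so the path is blocked at Pp.
Path 3: Tt → Aa ← Kk → Pp → Ff ← Ss
  Kk is a fork here and Kk is conditioned on, so the path is blocked at Kk.
Path 4: Tt → Hh → Ff ← Ss
  Hh is a chain and Hh is not conditioned on; Ff is a collider and Ff is conditioned on, which opens it — no node blocks this path, so it is active.
Path 5: Tt → Hh ← Aa → Pp → Ff ← Ss
  Pp is a chain here and Pp is conditioned on, so the path is blocked at Pp.
Path 6: Tt → Hh ← Aa ← Kk → Pp → Ff ← Ss
  Kk is a fork here and Kk is conditioned on, so the path is blocked at Kk.
At least one path is unblocked, so d-separation fails.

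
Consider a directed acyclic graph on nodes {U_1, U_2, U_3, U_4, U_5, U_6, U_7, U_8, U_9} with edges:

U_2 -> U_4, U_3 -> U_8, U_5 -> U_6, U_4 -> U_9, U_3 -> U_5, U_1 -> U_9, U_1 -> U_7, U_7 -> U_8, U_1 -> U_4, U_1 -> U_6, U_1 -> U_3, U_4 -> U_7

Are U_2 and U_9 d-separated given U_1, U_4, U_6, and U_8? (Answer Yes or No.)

Yes — U_2 and U_9 are d-separated given {U_1, U_4, U_6, U_8}.

Enumerating the 5 paths from U_2 to U_9 and testing each for blocking by {U_1, U_4, U_6, U_8}:
Path 1: U_2 → U_4 → U_7 ← U_1 → U_9
  U_4 is a chain here and U_4 is conditioned on, so the path is blocked at U_4.
Path 2: U_2 → U_4 → U_7 → U_8 ← U_3 ← U_1 → U_9
  U_4 is a chain here and U_4 is conditioned on, so the path is blocked at U_4.
Path 3: U_2 → U_4 → U_7 → U_8 ← U_3 → U_5 → U_6 ← U_1 → U_9
  U_4 is a chain here and U_4 is conditioned on, so the path is blocked at U_4.
Path 4: U_2 → U_4 ← U_1 → U_9
  U_1 is a fork here and U_1 is conditioned on, so the path is blocked at U_1.
Path 5: U_2 → U_4 → U_9
  U_4 is a chain here and U_4 is conditioned on, so the path is blocked at U_4.
Every path is blocked, so U_2 and U_9 are d-separated given {U_1, U_4, U_6, U_8}.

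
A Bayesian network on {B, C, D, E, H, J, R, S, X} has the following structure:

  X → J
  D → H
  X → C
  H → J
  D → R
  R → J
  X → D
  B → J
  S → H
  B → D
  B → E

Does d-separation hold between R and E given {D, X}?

We examine all 6 paths between R and E:
  1. R → J ← H ← D ← B → E — J:collider[blocks]; H:chain[open]; D:chain[blocks]; B:fork[open] ⇒ blocked
  2. R → J ← B → E — J:collider[blocks]; B:fork[open] ⇒ blocked
  3. R → J ← X → D ← B → E — J:collider[blocks]; X:fork[blocks]; D:collider[open]; B:fork[open] ⇒ blocked
  4. R ← D → H → J ← B → E — D:fork[blocks]; H:chain[open]; J:collider[blocks]; B:fork[open] ⇒ blocked
  5. R ← D ← B → E — D:chain[blocks]; B:fork[open] ⇒ blocked
  6. R ← D ← X → J ← B → E — D:chain[blocks]; X:fork[blocks]; J:collider[blocks]; B:fork[open] ⇒ blocked
Since every path is blocked, d-separation holds.

Yes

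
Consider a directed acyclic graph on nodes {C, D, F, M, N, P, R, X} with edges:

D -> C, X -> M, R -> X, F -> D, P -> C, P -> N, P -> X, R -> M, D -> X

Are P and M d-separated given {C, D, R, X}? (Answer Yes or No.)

There are 4 undirected paths between P and M; checking each against the conditioning set {C, D, R, X}:
Path 1: P → X ← R → M
  R is a fork here and R is conditioned on, so the path is blocked at R.
Path 2: P → X → M
  X is a chain here and X is conditioned on, so the path is blocked at X.
Path 3: P → C ← D → X ← R → M
  D is a fork here and D is conditioned on, so the path is blocked at D.
Path 4: P → C ← D → X → M
  D is a fork here and D is conditioned on, so the path is blocked at D.
Every path is blocked, so P and M are d-separated given {C, D, R, X}.

Yes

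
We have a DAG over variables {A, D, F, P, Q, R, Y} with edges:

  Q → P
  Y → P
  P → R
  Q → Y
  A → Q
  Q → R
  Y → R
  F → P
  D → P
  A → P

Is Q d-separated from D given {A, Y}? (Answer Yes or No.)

Yes — Q and D are d-separated given {A, Y}.

Enumerating the 6 paths from Q to D and testing each for blocking by {A, Y}:
  1. Q → P ← D — P:collider[blocks] ⇒ blocked
  2. Q ← A → P ← D — A:fork[blocks]; P:collider[blocks] ⇒ blocked
  3. Q → Y → P ← D — Y:chain[blocks]; P:collider[blocks] ⇒ blocked
  4. Q → Y → R ← P ← D — Y:chain[blocks]; R:collider[blocks]; P:chain[open] ⇒ blocked
  5. Q → R ← P ← D — R:collider[blocks]; P:chain[open] ⇒ blocked
  6. Q → R ← Y → P ← D — R:collider[blocks]; Y:fork[blocks]; P:collider[blocks] ⇒ blocked
All paths are blocked; Q ⊥ D | {A, Y} holds.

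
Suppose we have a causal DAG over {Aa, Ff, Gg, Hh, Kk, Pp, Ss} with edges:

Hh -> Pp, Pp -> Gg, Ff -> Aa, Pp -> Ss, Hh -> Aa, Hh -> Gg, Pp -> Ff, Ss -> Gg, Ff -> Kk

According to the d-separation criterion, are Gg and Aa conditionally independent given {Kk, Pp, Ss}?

No

Enumerating the 6 paths from Gg to Aa and testing each for blocking by {Kk, Pp, Ss}:
Path 1: Gg ← Pp → Ff → Aa
  Pp is a fork here and Pp is conditioned on, so the path is blocked at Pp.
Path 2: Gg ← Pp ← Hh → Aa
  Pp is a chain here and Pp is conditioned on, so the path is blocked at Pp.
Path 3: Gg ← Ss ← Pp → Ff → Aa
  Ss is a chain here and Ss is conditioned on, so the path is blocked at Ss.
Path 4: Gg ← Ss ← Pp ← Hh → Aa
  Ss is a chain here and Ss is conditioned on, so the path is blocked at Ss.
Path 5: Gg ← Hh → Aa
  Hh is a fork and Hh is not conditioned on — no node blocks this path, so it is active.
Path 6: Gg ← Hh → Pp → Ff → Aa
  Pp is a chain here and Pp is conditioned on, so the path is blocked at Pp.
Because an active path exists, Gg and Aa are not d-separated.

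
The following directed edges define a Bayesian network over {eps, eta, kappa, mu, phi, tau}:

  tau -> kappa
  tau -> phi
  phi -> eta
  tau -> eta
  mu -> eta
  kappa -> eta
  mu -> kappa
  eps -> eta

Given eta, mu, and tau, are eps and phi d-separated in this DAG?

4 paths connect eps and phi; each must be blocked for d-separation to hold:
Path 1: eps → eta ← kappa ← tau → phi
  tau is a fork here and tau is conditioned on, so the path is blocked at tau.
Path 2: eps → eta ← mu → kappa ← tau → phi
  mu is a fork here and mu is conditioned on, so the path is blocked at mu.
Path 3: eps → eta ← phi
  eta is a collider and eta is conditioned on, which opens it — no node blocks this path, so it is active.
Path 4: eps → eta ← tau → phi
  tau is a fork here and tau is conditioned on, so the path is blocked at tau.
At least one path is unblocked, so d-separation fails.

No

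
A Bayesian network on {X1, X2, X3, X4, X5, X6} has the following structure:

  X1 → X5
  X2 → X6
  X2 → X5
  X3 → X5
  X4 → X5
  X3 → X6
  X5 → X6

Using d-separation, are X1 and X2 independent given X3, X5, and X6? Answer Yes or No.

No

Enumerating the 3 paths from X1 to X2 and testing each for blocking by {X3, X5, X6}:
  1. X1 → X5 ← X2 — X5:collider[open] ⇒ active
  2. X1 → X5 → X6 ← X2 — X5:chain[blocks]; X6:collider[open] ⇒ blocked
  3. X1 → X5 ← X3 → X6 ← X2 — X5:collider[open]; X3:fork[blocks]; X6:collider[open] ⇒ blocked
At least one path is unblocked, so d-separation fails.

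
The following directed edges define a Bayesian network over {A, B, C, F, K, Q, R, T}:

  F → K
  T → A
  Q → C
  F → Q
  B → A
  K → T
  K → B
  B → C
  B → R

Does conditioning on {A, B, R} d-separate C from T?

We examine all 4 paths between C and T:
  1. C ← Q ← F → K → T — Q:chain[open]; F:fork[open]; K:chain[open] ⇒ active
  2. C ← Q ← F → K → B → A ← T — Q:chain[open]; F:fork[open]; K:chain[open]; B:chain[blocks]; A:collider[open] ⇒ blocked
  3. C ← B ← K → T — B:chain[blocks]; K:fork[open] ⇒ blocked
  4. C ← B → A ← T — B:fork[blocks]; A:collider[open] ⇒ blocked
At least one path is unblocked, so d-separation fails.

No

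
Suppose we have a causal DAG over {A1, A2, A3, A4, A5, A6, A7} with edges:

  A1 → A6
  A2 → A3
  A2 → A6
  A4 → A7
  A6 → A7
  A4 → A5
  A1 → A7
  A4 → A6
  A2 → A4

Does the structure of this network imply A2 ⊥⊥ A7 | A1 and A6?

We examine all 6 paths between A2 and A7:
Path 1: A2 → A6 ← A1 → A7
  A1 is a fork here and A1 is conditioned on, so the path is blocked at A1.
Path 2: A2 → A6 → A7
  A6 is a chain here and A6 is conditioned on, so the path is blocked at A6.
Path 3: A2 → A6 ← A4 → A7
  A6 is a collider and A6 is conditioned on, which opens it; A4 is a fork and A4 is not conditioned on — no node blocks this path, so it is active.
Path 4: A2 → A4 → A6 ← A1 → A7
  A1 is a fork here and A1 is conditioned on, so the path is blocked at A1.
Path 5: A2 → A4 → A6 → A7
  A6 is a chain here and A6 is conditioned on, so the path is blocked at A6.
Path 6: A2 → A4 → A7
  A4 is a chain and A4 is not conditioned on — no node blocks this path, so it is active.
Since the path A2 → A6 ← A4 → A7 is active, A2 and A7 are not d-separated given {A1, A6}.

No — A2 and A7 are not d-separated given {A1, A6}.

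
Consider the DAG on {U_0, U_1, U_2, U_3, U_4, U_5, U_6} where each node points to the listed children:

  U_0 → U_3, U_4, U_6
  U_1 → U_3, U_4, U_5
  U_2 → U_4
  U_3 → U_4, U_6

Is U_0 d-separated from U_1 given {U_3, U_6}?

Enumerating the 6 paths from U_0 to U_1 and testing each for blocking by {U_3, U_6}:
Path 1: U_0 → U_3 → U_4 ← U_1
  U_3 is a chain here and U_3 is conditioned on, so the path is blocked at U_3.
Path 2: U_0 → U_3 ← U_1
  U_3 is a collider and U_3 is conditioned on, which opens it — no node blocks this path, so it is active.
Path 3: U_0 → U_4 ← U_3 ← U_1
  U_4 is a collider here and neither U_4 nor any of its descendants is conditioned on, so the collider stays closed — the path is blocked at U_4.
Path 4: U_0 → U_4 ← U_1
  U_4 is a collider here and neither U_4 nor any of its descendants is conditioned on, so the collider stays closed — the path is blocked at U_4.
Path 5: U_0 → U_6 ← U_3 → U_4 ← U_1
  U_3 is a fork here and U_3 is conditioned on, so the path is blocked at U_3.
Path 6: U_0 → U_6 ← U_3 ← U_1
  U_3 is a chain here and U_3 is conditioned on, so the path is blocked at U_3.
Since the path U_0 → U_3 ← U_1 is active, U_0 and U_1 are not d-separated given {U_3, U_6}.

No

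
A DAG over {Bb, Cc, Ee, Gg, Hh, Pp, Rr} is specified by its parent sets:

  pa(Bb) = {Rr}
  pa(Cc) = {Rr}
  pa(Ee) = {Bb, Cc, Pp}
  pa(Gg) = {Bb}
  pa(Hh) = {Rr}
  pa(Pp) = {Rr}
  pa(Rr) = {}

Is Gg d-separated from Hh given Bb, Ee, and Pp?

Yes

3 paths connect Gg and Hh; each must be blocked for d-separation to hold:
Path 1: Gg ← Bb → Ee ← Cc ← Rr → Hh
  Bb is a fork here and Bb is conditioned on, so the path is blocked at Bb.
Path 2: Gg ← Bb → Ee ← Pp ← Rr → Hh
  Bb is a fork here and Bb is conditioned on, so the path is blocked at Bb.
Path 3: Gg ← Bb ← Rr → Hh
  Bb is a chain here and Bb is conditioned on, so the path is blocked at Bb.
Since every path is blocked, d-separation holds.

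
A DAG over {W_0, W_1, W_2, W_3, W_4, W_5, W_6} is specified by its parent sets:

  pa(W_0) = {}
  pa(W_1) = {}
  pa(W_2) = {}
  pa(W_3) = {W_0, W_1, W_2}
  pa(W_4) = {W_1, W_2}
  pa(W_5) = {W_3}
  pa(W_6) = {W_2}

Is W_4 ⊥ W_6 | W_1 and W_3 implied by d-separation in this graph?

There are 2 undirected paths between W_4 and W_6; checking each against the conditioning set {W_1, W_3}:
Path 1: W_4 ← W_2 → W_6
  W_2 is a fork and W_2 is not conditioned on — no node blocks this path, so it is active.
Path 2: W_4 ← W_1 → W_3 ← W_2 → W_6
  W_1 is a fork here and W_1 is conditioned on, so the path is blocked at W_1.
At least one path is unblocked, so d-separation fails.

No — W_4 and W_6 are not d-separated given {W_1, W_3}.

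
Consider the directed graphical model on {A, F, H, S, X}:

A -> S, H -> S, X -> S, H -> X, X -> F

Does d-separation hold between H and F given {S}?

Enumerating the 2 paths from H to F and testing each for blocking by {S}:
  1. H → S ← X → F — S:collider[open]; X:fork[open] ⇒ active
  2. H → X → F — X:chain[open] ⇒ active
Because an active path exists, H and F are not d-separated.

No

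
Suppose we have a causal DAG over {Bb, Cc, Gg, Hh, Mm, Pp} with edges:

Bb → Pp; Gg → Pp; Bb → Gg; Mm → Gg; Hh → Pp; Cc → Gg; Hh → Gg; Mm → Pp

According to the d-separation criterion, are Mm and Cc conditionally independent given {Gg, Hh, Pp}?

No — Mm and Cc are not d-separated given {Gg, Hh, Pp}.

4 paths connect Mm and Cc; each must be blocked for d-separation to hold:
Path 1: Mm → Gg ← Cc
  Gg is a collider and Gg is conditioned on, which opens it — no node blocks this path, so it is active.
Path 2: Mm → Pp ← Hh → Gg ← Cc
  Hh is a fork here and Hh is conditioned on, so the path is blocked at Hh.
Path 3: Mm → Pp ← Bb → Gg ← Cc
  Pp is a collider and Pp is conditioned on, which opens it; Bb is a fork and Bb is not conditioned on; Gg is a collider and Gg is conditioned on, which opens it — no node blocks this path, so it is active.
Path 4: Mm → Pp ← Gg ← Cc
  Gg is a chain here and Gg is conditioned on, so the path is blocked at Gg.
Since the path Mm → Gg ← Cc is active, Mm and Cc are not d-separated given {Gg, Hh, Pp}.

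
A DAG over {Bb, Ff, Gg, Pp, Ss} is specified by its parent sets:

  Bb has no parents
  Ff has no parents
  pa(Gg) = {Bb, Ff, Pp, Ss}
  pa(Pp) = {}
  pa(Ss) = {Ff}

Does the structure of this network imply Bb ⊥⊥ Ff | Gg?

No

We examine all 2 paths between Bb and Ff:
Path 1: Bb → Gg ← Ss ← Ff
  Gg is a collider and Gg is conditioned on, which opens it; Ss is a chain and Ss is not conditioned on — no node blocks this path, so it is active.
Path 2: Bb → Gg ← Ff
  Gg is a collider and Gg is conditioned on, which opens it — no node blocks this path, so it is active.
Since the path Bb → Gg ← Ss ← Ff is active, Bb and Ff are not d-separated given {Gg}.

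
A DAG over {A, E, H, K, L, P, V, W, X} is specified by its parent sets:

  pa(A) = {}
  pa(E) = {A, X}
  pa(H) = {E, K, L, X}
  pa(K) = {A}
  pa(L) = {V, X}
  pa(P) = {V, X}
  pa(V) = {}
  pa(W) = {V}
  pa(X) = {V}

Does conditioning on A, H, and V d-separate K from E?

No

We examine all 6 paths between K and E:
Path 1: K ← A → E
  A is a fork here and A is conditioned on, so the path is blocked at A.
Path 2: K → H ← E
  H is a collider and H is conditioned on, which opens it — no node blocks this path, so it is active.
Path 3: K → H ← X → E
  H is a collider and H is conditioned on, which opens it; X is a fork and X is not conditioned on — no node blocks this path, so it is active.
Path 4: K → H ← L ← V → P ← X → E
  V is a fork here and V is conditioned on, so the path is blocked at V.
Path 5: K → H ← L ← V → X → E
  V is a fork here and V is conditioned on, so the path is blocked at V.
Path 6: K → H ← L ← X → E
  H is a collider and H is conditioned on, which opens it; L is a chain and L is not conditioned on; X is a fork and X is not conditioned on — no node blocks this path, so it is active.
At least one path is unblocked, so d-separation fails.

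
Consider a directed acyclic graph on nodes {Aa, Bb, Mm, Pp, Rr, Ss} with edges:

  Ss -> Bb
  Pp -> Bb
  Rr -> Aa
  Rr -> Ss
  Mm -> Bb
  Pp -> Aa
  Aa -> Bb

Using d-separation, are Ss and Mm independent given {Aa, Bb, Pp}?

There are 3 undirected paths between Ss and Mm; checking each against the conditioning set {Aa, Bb, Pp}:
Path 1: Ss ← Rr → Aa ← Pp → Bb ← Mm
  Pp is a fork here and Pp is conditioned on, so the path is blocked at Pp.
Path 2: Ss ← Rr → Aa → Bb ← Mm
  Aa is a chain here and Aa is conditioned on, so the path is blocked at Aa.
Path 3: Ss → Bb ← Mm
  Bb is a collider and Bb is conditioned on, which opens it — no node blocks this path, so it is active.
Because an active path exists, Ss and Mm are not d-separated.

No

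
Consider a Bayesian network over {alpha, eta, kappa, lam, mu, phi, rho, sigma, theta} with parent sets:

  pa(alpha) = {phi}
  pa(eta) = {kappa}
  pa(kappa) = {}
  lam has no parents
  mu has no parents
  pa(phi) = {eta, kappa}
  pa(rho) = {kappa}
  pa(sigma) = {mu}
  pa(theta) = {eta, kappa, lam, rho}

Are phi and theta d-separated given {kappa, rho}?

No

There are 6 undirected paths between phi and theta; checking each against the conditioning set {kappa, rho}:
Path 1: phi ← eta → theta
  eta is a fork and eta is not conditioned on — no node blocks this path, so it is active.
Path 2: phi ← eta ← kappa → theta
  kappa is a fork here and kappa is conditioned on, so the path is blocked at kappa.
Path 3: phi ← eta ← kappa → rho → theta
  kappa is a fork here and kappa is conditioned on, so the path is blocked at kappa.
Path 4: phi ← kappa → theta
  kappa is a fork here and kappa is conditioned on, so the path is blocked at kappa.
Path 5: phi ← kappa → eta → theta
  kappa is a fork here and kappa is conditioned on, so the path is blocked at kappa.
Path 6: phi ← kappa → rho → theta
  kappa is a fork here and kappa is conditioned on, so the path is blocked at kappa.
At least one path is unblocked, so d-separation fails.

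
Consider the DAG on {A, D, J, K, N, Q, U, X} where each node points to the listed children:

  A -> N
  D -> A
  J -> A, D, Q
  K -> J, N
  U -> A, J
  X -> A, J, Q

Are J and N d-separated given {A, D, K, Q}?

6 paths connect J and N; each must be blocked for d-separation to hold:
Path 1: J → Q ← X → A → N
  A is a chain here and A is conditioned on, so the path is blocked at A.
Path 2: J → A → N
  A is a chain here and A is conditioned on, so the path is blocked at A.
Path 3: J ← U → A → N
  A is a chain here and A is conditioned on, so the path is blocked at A.
Path 4: J ← X → A → N
  A is a chain here and A is conditioned on, so the path is blocked at A.
Path 5: J ← K → N
  K is a fork here and K is conditioned on, so the path is blocked at K.
Path 6: J → D → A → N
  D is a chain here and D is conditioned on, so the path is blocked at D.
Every path is blocked, so J and N are d-separated given {A, D, K, Q}.

Yes — J and N are d-separated given {A, D, K, Q}.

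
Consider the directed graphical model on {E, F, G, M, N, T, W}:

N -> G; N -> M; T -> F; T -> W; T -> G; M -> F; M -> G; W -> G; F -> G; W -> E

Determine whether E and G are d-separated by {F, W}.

Yes

Enumerating the 5 paths from E to G and testing each for blocking by {F, W}:
Path 1: E ← W → G
  W is a fork here and W is conditioned on, so the path is blocked at W.
Path 2: E ← W ← T → G
  W is a chain here and W is conditioned on, so the path is blocked at W.
Path 3: E ← W ← T → F → G
  W is a chain here and W is conditioned on, so the path is blocked at W.
Path 4: E ← W ← T → F ← M ← N → G
  W is a chain here and W is conditioned on, so the path is blocked at W.
Path 5: E ← W ← T → F ← M → G
  W is a chain here and W is conditioned on, so the path is blocked at W.
Every path is blocked, so E and G are d-separated given {F, W}.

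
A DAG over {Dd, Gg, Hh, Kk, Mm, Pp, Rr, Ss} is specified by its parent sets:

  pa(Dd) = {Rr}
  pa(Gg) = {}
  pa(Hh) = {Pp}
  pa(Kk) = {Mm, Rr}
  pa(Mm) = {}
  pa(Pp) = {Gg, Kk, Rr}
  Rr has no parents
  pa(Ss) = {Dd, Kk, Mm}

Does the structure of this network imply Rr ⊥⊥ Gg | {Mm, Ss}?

Yes

We examine all 4 paths between Rr and Gg:
Path 1: Rr → Dd → Ss ← Mm → Kk → Pp ← Gg
  Mm is a fork here and Mm is conditioned on, so the path is blocked at Mm.
Path 2: Rr → Dd → Ss ← Kk → Pp ← Gg
  Pp is a collider here and neither Pp nor any of its descendants is conditioned on, so the collider stays closed — the path is blocked at Pp.
Path 3: Rr → Pp ← Gg
  Pp is a collider here and neither Pp nor any of its descendants is conditioned on, so the collider stays closed — the path is blocked at Pp.
Path 4: Rr → Kk → Pp ← Gg
  Pp is a collider here and neither Pp nor any of its descendants is conditioned on, so the collider stays closed — the path is blocked at Pp.
Since every path is blocked, d-separation holds.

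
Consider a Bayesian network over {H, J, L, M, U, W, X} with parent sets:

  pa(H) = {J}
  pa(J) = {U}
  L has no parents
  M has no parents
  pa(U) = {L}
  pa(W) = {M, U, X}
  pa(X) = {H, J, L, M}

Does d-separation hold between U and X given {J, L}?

Yes

There are 5 undirected paths between U and X; checking each against the conditioning set {J, L}:
Path 1: U → W ← X
  W is a collider here and neither W nor any of its descendants is conditioned on, so the collider stays closed — the path is blocked at W.
Path 2: U → W ← M → X
  W is a collider here and neither W nor any of its descendants is conditioned on, so the collider stays closed — the path is blocked at W.
Path 3: U ← L → X
  L is a fork here and L is conditioned on, so the path is blocked at L.
Path 4: U → J → X
  J is a chain here and J is conditioned on, so the path is blocked at J.
Path 5: U → J → H → X
  J is a chain here and J is conditioned on, so the path is blocked at J.
All paths are blocked; U ⊥ X | {J, L} holds.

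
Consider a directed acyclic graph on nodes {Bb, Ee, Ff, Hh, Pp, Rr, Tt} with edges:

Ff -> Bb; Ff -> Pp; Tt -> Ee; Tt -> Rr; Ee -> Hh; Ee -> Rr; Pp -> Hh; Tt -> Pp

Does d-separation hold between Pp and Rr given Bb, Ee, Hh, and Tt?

Yes — Pp and Rr are d-separated given {Bb, Ee, Hh, Tt}.

We examine all 4 paths between Pp and Rr:
Path 1: Pp ← Tt → Rr
  Tt is a fork here and Tt is conditioned on, so the path is blocked at Tt.
Path 2: Pp ← Tt → Ee → Rr
  Tt is a fork here and Tt is conditioned on, so the path is blocked at Tt.
Path 3: Pp → Hh ← Ee ← Tt → Rr
  Ee is a chain here and Ee is conditioned on, so the path is blocked at Ee.
Path 4: Pp → Hh ← Ee → Rr
  Ee is a fork here and Ee is conditioned on, so the path is blocked at Ee.
All paths are blocked; Pp ⊥ Rr | {Bb, Ee, Hh, Tt} holds.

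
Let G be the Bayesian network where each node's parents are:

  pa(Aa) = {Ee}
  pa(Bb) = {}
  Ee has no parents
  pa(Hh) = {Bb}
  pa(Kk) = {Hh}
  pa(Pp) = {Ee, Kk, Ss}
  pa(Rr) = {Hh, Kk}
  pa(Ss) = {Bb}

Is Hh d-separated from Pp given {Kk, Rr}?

No

We examine all 3 paths between Hh and Pp:
  1. Hh ← Bb → Ss → Pp — Bb:fork[open]; Ss:chain[open] ⇒ active
  2. Hh → Rr ← Kk → Pp — Rr:collider[open]; Kk:fork[blocks] ⇒ blocked
  3. Hh → Kk → Pp — Kk:chain[blocks] ⇒ blocked
At least one path is unblocked, so d-separation fails.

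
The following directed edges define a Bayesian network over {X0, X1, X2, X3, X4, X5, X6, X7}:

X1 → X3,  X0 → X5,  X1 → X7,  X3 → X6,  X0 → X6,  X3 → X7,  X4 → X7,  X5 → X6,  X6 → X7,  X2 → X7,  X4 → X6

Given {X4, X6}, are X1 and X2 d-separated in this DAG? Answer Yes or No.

There are 4 undirected paths between X1 and X2; checking each against the conditioning set {X4, X6}:
Path 1: X1 → X3 → X7 ← X2
  X7 is a collider here and neither X7 nor any of its descendants is conditioned on, so the collider stays closed — the path is blocked at X7.
Path 2: X1 → X3 → X6 ← X4 → X7 ← X2
  X4 is a fork here and X4 is conditioned on, so the path is blocked at X4.
Path 3: X1 → X3 → X6 → X7 ← X2
  X6 is a chain here and X6 is conditioned on, so the path is blocked at X6.
Path 4: X1 → X7 ← X2
  X7 is a collider here and neither X7 nor any of its descendants is conditioned on, so the collider stays closed — the path is blocked at X7.
Every path is blocked, so X1 and X2 are d-separated given {X4, X6}.

Yes — X1 and X2 are d-separated given {X4, X6}.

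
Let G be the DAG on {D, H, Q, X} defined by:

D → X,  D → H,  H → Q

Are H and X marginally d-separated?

No

The only undirected path from H to X is:
Path 1: H ← D → X
  D is a fork and D is not conditioned on — no node blocks this path, so it is active.
At least one path is unblocked, so d-separation fails.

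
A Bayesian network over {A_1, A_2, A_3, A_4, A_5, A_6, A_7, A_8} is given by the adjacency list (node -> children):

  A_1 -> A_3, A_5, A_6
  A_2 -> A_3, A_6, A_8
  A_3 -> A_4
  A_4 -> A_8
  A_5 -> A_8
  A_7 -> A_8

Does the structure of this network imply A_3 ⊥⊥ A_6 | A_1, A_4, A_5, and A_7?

No

Enumerating the 6 paths from A_3 to A_6 and testing each for blocking by {A_1, A_4, A_5, A_7}:
  1. A_3 ← A_2 → A_8 ← A_5 ← A_1 → A_6 — A_2:fork[open]; A_8:collider[blocks]; A_5:chain[blocks]; A_1:fork[blocks] ⇒ blocked
  2. A_3 ← A_2 → A_6 — A_2:fork[open] ⇒ active
  3. A_3 → A_4 → A_8 ← A_2 → A_6 — A_4:chain[blocks]; A_8:collider[blocks]; A_2:fork[open] ⇒ blocked
  4. A_3 → A_4 → A_8 ← A_5 ← A_1 → A_6 — A_4:chain[blocks]; A_8:collider[blocks]; A_5:chain[blocks]; A_1:fork[blocks] ⇒ blocked
  5. A_3 ← A_1 → A_5 → A_8 ← A_2 → A_6 — A_1:fork[blocks]; A_5:chain[blocks]; A_8:collider[blocks]; A_2:fork[open] ⇒ blocked
  6. A_3 ← A_1 → A_6 — A_1:fork[blocks] ⇒ blocked
At least one path is unblocked, so d-separation fails.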